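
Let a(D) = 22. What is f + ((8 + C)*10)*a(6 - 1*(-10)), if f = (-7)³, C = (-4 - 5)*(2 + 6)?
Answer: -14423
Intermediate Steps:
C = -72 (C = -9*8 = -72)
f = -343
f + ((8 + C)*10)*a(6 - 1*(-10)) = -343 + ((8 - 72)*10)*22 = -343 - 64*10*22 = -343 - 640*22 = -343 - 14080 = -14423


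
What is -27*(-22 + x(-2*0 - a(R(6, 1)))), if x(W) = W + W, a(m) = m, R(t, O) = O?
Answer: 648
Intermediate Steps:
x(W) = 2*W
-27*(-22 + x(-2*0 - a(R(6, 1)))) = -27*(-22 + 2*(-2*0 - 1*1)) = -27*(-22 + 2*(0 - 1)) = -27*(-22 + 2*(-1)) = -27*(-22 - 2) = -27*(-24) = 648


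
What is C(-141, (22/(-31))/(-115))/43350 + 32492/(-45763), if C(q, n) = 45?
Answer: -93764591/132255070 ≈ -0.70897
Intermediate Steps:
C(-141, (22/(-31))/(-115))/43350 + 32492/(-45763) = 45/43350 + 32492/(-45763) = 45*(1/43350) + 32492*(-1/45763) = 3/2890 - 32492/45763 = -93764591/132255070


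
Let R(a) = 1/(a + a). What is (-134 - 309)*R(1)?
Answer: -443/2 ≈ -221.50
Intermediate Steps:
R(a) = 1/(2*a)
(-134 - 309)*R(1) = (-134 - 309)*((1/2)/1) = -443/2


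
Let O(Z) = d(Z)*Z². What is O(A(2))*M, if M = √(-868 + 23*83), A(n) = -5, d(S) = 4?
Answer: 100*√1041 ≈ 3226.5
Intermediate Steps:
O(Z) = 4*Z²
M = √1041 (M = √(-868 + 1909) = √1041 ≈ 32.265)
O(A(2))*M = (4*(-5)²)*√1041 = (4*25)*√1041 = 100*√1041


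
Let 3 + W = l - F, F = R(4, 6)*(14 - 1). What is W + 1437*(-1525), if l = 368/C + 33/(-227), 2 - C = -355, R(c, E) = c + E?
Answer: -177601597007/81039 ≈ -2.1916e+6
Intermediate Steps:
R(c, E) = E + c
C = 357 (C = 2 - 1*(-355) = 2 + 355 = 357)
l = 71755/81039 (l = 368/357 + 33/(-227) = 368*(1/357) + 33*(-1/227) = 368/357 - 33/227 = 71755/81039 ≈ 0.88544)
F = 130 (F = (6 + 4)*(14 - 1) = 10*13 = 130)
W = -10706432/81039 (W = -3 + (71755/81039 - 1*130) = -3 + (71755/81039 - 130) = -3 - 10463315/81039 = -10706432/81039 ≈ -132.11)
W + 1437*(-1525) = -10706432/81039 + 1437*(-1525) = -10706432/81039 - 2191425 = -177601597007/81039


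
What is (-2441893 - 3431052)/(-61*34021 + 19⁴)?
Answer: 1174589/388992 ≈ 3.0196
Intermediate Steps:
(-2441893 - 3431052)/(-61*34021 + 19⁴) = -5872945/(-2075281 + 130321) = -5872945/(-1944960) = -5872945*(-1/1944960) = 1174589/388992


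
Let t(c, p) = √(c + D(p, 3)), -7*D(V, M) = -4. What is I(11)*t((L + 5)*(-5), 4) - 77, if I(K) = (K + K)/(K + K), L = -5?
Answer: -77 + 2*√7/7 ≈ -76.244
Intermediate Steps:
I(K) = 1 (I(K) = (2*K)/((2*K)) = (2*K)*(1/(2*K)) = 1)
D(V, M) = 4/7 (D(V, M) = -⅐*(-4) = 4/7)
t(c, p) = √(4/7 + c) (t(c, p) = √(c + 4/7) = √(4/7 + c))
I(11)*t((L + 5)*(-5), 4) - 77 = 1*(√(28 + 49*((-5 + 5)*(-5)))/7) - 77 = 1*(√(28 + 49*(0*(-5)))/7) - 77 = 1*(√(28 + 49*0)/7) - 77 = 1*(√(28 + 0)/7) - 77 = 1*(√28/7) - 77 = 1*((2*√7)/7) - 77 = 1*(2*√7/7) - 77 = 2*√7/7 - 77 = -77 + 2*√7/7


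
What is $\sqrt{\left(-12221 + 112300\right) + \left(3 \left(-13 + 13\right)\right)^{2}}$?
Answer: $29 \sqrt{119} \approx 316.35$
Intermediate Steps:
$\sqrt{\left(-12221 + 112300\right) + \left(3 \left(-13 + 13\right)\right)^{2}} = \sqrt{100079 + \left(3 \cdot 0\right)^{2}} = \sqrt{100079 + 0^{2}} = \sqrt{100079 + 0} = \sqrt{100079} = 29 \sqrt{119}$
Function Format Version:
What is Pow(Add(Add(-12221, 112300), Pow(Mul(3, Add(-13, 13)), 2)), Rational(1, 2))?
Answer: Mul(29, Pow(119, Rational(1, 2))) ≈ 316.35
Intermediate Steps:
Pow(Add(Add(-12221, 112300), Pow(Mul(3, Add(-13, 13)), 2)), Rational(1, 2)) = Pow(Add(100079, Pow(Mul(3, 0), 2)), Rational(1, 2)) = Pow(Add(100079, Pow(0, 2)), Rational(1, 2)) = Pow(Add(100079, 0), Rational(1, 2)) = Pow(100079, Rational(1, 2)) = Mul(29, Pow(119, Rational(1, 2)))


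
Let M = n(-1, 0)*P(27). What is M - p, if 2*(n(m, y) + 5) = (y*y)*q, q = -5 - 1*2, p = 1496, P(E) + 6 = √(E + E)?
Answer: -1466 - 15*√6 ≈ -1502.7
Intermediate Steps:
P(E) = -6 + √2*√E (P(E) = -6 + √(E + E) = -6 + √(2*E) = -6 + √2*√E)
q = -7 (q = -5 - 2 = -7)
n(m, y) = -5 - 7*y²/2 (n(m, y) = -5 + ((y*y)*(-7))/2 = -5 + (y²*(-7))/2 = -5 + (-7*y²)/2 = -5 - 7*y²/2)
M = 30 - 15*√6 (M = (-5 - 7/2*0²)*(-6 + √2*√27) = (-5 - 7/2*0)*(-6 + √2*(3*√3)) = (-5 + 0)*(-6 + 3*√6) = -5*(-6 + 3*√6) = 30 - 15*√6 ≈ -6.7423)
M - p = (30 - 15*√6) - 1*1496 = (30 - 15*√6) - 1496 = -1466 - 15*√6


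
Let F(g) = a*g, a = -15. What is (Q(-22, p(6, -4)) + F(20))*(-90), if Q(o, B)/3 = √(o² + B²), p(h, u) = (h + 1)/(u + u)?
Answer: 27000 - 675*√1241/4 ≈ 21055.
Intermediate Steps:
p(h, u) = (1 + h)/(2*u) (p(h, u) = (1 + h)/((2*u)) = (1 + h)*(1/(2*u)) = (1 + h)/(2*u))
F(g) = -15*g
Q(o, B) = 3*√(B² + o²) (Q(o, B) = 3*√(o² + B²) = 3*√(B² + o²))
(Q(-22, p(6, -4)) + F(20))*(-90) = (3*√(((½)*(1 + 6)/(-4))² + (-22)²) - 15*20)*(-90) = (3*√(((½)*(-¼)*7)² + 484) - 300)*(-90) = (3*√((-7/8)² + 484) - 300)*(-90) = (3*√(49/64 + 484) - 300)*(-90) = (3*√(31025/64) - 300)*(-90) = (3*(5*√1241/8) - 300)*(-90) = (15*√1241/8 - 300)*(-90) = (-300 + 15*√1241/8)*(-90) = 27000 - 675*√1241/4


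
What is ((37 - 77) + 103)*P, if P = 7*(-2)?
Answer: -882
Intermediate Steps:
P = -14
((37 - 77) + 103)*P = ((37 - 77) + 103)*(-14) = (-40 + 103)*(-14) = 63*(-14) = -882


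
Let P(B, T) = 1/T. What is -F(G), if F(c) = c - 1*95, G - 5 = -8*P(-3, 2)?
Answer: 94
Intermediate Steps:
G = 1 (G = 5 - 8/2 = 5 - 8*1/2 = 5 - 4 = 1)
F(c) = -95 + c (F(c) = c - 95 = -95 + c)
-F(G) = -(-95 + 1) = -1*(-94) = 94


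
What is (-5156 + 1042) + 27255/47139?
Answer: -64634197/15713 ≈ -4113.4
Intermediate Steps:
(-5156 + 1042) + 27255/47139 = -4114 + 27255*(1/47139) = -4114 + 9085/15713 = -64634197/15713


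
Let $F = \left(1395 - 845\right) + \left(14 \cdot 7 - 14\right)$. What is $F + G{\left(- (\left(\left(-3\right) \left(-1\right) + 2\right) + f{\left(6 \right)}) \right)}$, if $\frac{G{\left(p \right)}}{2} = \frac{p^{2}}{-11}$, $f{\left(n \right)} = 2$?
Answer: $\frac{6876}{11} \approx 625.09$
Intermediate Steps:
$G{\left(p \right)} = - \frac{2 p^{2}}{11}$ ($G{\left(p \right)} = 2 \frac{p^{2}}{-11} = 2 p^{2} \left(- \frac{1}{11}\right) = 2 \left(- \frac{p^{2}}{11}\right) = - \frac{2 p^{2}}{11}$)
$F = 634$ ($F = 550 + \left(98 - 14\right) = 550 + 84 = 634$)
$F + G{\left(- (\left(\left(-3\right) \left(-1\right) + 2\right) + f{\left(6 \right)}) \right)} = 634 - \frac{2 \left(- (\left(\left(-3\right) \left(-1\right) + 2\right) + 2)\right)^{2}}{11} = 634 - \frac{2 \left(- (\left(3 + 2\right) + 2)\right)^{2}}{11} = 634 - \frac{2 \left(- (5 + 2)\right)^{2}}{11} = 634 - \frac{2 \left(\left(-1\right) 7\right)^{2}}{11} = 634 - \frac{2 \left(-7\right)^{2}}{11} = 634 - \frac{98}{11} = \frac{6876}{11}$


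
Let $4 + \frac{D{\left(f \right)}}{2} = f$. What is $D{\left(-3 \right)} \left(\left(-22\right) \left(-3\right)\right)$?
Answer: $-924$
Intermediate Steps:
$D{\left(f \right)} = -8 + 2 f$
$D{\left(-3 \right)} \left(\left(-22\right) \left(-3\right)\right) = \left(-8 + 2 \left(-3\right)\right) \left(\left(-22\right) \left(-3\right)\right) = \left(-8 - 6\right) 66 = \left(-14\right) 66 = -924$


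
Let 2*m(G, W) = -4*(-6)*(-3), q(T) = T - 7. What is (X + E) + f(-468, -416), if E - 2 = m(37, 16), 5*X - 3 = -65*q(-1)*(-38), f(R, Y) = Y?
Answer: -22007/5 ≈ -4401.4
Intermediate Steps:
q(T) = -7 + T
X = -19757/5 (X = ⅗ + (-65*(-7 - 1)*(-38))/5 = ⅗ + (-65*(-8)*(-38))/5 = ⅗ + (520*(-38))/5 = ⅗ + (⅕)*(-19760) = ⅗ - 3952 = -19757/5 ≈ -3951.4)
m(G, W) = -36 (m(G, W) = (-4*(-6)*(-3))/2 = (24*(-3))/2 = (½)*(-72) = -36)
E = -34 (E = 2 - 36 = -34)
(X + E) + f(-468, -416) = (-19757/5 - 34) - 416 = -19927/5 - 416 = -22007/5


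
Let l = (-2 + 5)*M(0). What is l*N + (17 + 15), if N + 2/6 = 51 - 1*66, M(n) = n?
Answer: 32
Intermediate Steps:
N = -46/3 (N = -⅓ + (51 - 1*66) = -⅓ + (51 - 66) = -⅓ - 15 = -46/3 ≈ -15.333)
l = 0 (l = (-2 + 5)*0 = 3*0 = 0)
l*N + (17 + 15) = 0*(-46/3) + (17 + 15) = 0 + 32 = 32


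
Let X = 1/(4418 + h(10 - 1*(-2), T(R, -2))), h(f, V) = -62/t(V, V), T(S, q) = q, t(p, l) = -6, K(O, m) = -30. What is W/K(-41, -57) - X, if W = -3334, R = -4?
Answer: 885842/7971 ≈ 111.13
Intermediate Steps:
h(f, V) = 31/3 (h(f, V) = -62/(-6) = -62*(-⅙) = 31/3)
X = 3/13285 (X = 1/(4418 + 31/3) = 1/(13285/3) = 3/13285 ≈ 0.00022582)
W/K(-41, -57) - X = -3334/(-30) - 1*3/13285 = -3334*(-1/30) - 3/13285 = 1667/15 - 3/13285 = 885842/7971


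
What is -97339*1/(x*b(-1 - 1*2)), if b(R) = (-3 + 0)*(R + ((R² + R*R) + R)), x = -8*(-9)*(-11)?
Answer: -8849/2592 ≈ -3.4140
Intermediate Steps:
x = -792 (x = 72*(-11) = -792)
b(R) = -6*R - 6*R² (b(R) = -3*(R + ((R² + R²) + R)) = -3*(R + (2*R² + R)) = -3*(R + (R + 2*R²)) = -3*(2*R + 2*R²) = -6*R - 6*R²)
-97339*1/(x*b(-1 - 1*2)) = -97339*1/(4752*(1 + (-1 - 1*2))*(-1 - 1*2)) = -97339*1/(4752*(1 + (-1 - 2))*(-1 - 2)) = -97339*(-1/(14256*(1 - 3))) = -97339/((-(-4752)*(-3)*(-2))) = -97339/((-792*(-36))) = -97339/28512 = -97339*1/28512 = -8849/2592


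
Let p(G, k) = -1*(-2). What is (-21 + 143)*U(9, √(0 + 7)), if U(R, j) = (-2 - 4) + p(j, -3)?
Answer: -488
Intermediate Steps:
p(G, k) = 2
U(R, j) = -4 (U(R, j) = (-2 - 4) + 2 = -6 + 2 = -4)
(-21 + 143)*U(9, √(0 + 7)) = (-21 + 143)*(-4) = 122*(-4) = -488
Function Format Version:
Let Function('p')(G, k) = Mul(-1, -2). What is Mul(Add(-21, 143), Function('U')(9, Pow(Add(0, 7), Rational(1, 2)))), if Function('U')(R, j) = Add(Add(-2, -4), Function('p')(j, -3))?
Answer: -488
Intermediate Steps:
Function('p')(G, k) = 2
Function('U')(R, j) = -4 (Function('U')(R, j) = Add(Add(-2, -4), 2) = Add(-6, 2) = -4)
Mul(Add(-21, 143), Function('U')(9, Pow(Add(0, 7), Rational(1, 2)))) = Mul(Add(-21, 143), -4) = Mul(122, -4) = -488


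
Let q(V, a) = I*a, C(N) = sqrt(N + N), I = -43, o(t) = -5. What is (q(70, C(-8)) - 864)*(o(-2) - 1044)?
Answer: 906336 + 180428*I ≈ 9.0634e+5 + 1.8043e+5*I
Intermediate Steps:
C(N) = sqrt(2)*sqrt(N) (C(N) = sqrt(2*N) = sqrt(2)*sqrt(N))
q(V, a) = -43*a
(q(70, C(-8)) - 864)*(o(-2) - 1044) = (-43*sqrt(2)*sqrt(-8) - 864)*(-5 - 1044) = (-43*sqrt(2)*2*I*sqrt(2) - 864)*(-1049) = (-172*I - 864)*(-1049) = (-864 - 172*I)*(-1049) = 906336 + 180428*I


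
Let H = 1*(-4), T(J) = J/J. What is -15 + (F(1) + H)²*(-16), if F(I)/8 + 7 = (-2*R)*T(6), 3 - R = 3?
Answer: -57615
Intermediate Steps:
R = 0 (R = 3 - 1*3 = 3 - 3 = 0)
T(J) = 1
H = -4
F(I) = -56 (F(I) = -56 + 8*(-2*0*1) = -56 + 8*(0*1) = -56 + 8*0 = -56 + 0 = -56)
-15 + (F(1) + H)²*(-16) = -15 + (-56 - 4)²*(-16) = -15 + (-60)²*(-16) = -15 + 3600*(-16) = -15 - 57600 = -57615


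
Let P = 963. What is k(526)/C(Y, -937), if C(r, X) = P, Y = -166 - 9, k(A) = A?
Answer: 526/963 ≈ 0.54621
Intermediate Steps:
Y = -175
C(r, X) = 963
k(526)/C(Y, -937) = 526/963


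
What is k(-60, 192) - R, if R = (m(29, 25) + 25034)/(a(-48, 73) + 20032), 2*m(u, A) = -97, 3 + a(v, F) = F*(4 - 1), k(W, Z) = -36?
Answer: -1507827/40496 ≈ -37.234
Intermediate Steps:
a(v, F) = -3 + 3*F (a(v, F) = -3 + F*(4 - 1) = -3 + F*3 = -3 + 3*F)
m(u, A) = -97/2 (m(u, A) = (½)*(-97) = -97/2)
R = 49971/40496 (R = (-97/2 + 25034)/((-3 + 3*73) + 20032) = 49971/(2*((-3 + 219) + 20032)) = 49971/(2*(216 + 20032)) = (49971/2)/20248 = (49971/2)*(1/20248) = 49971/40496 ≈ 1.2340)
k(-60, 192) - R = -36 - 1*49971/40496 = -36 - 49971/40496 = -1507827/40496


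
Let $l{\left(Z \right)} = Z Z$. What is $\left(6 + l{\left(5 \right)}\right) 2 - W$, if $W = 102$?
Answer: $-40$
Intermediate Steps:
$l{\left(Z \right)} = Z^{2}$
$\left(6 + l{\left(5 \right)}\right) 2 - W = \left(6 + 5^{2}\right) 2 - 102 = \left(6 + 25\right) 2 - 102 = 31 \cdot 2 - 102 = 62 - 102 = -40$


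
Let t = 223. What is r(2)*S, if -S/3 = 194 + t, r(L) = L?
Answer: -2502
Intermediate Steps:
S = -1251 (S = -3*(194 + 223) = -3*417 = -1251)
r(2)*S = 2*(-1251) = -2502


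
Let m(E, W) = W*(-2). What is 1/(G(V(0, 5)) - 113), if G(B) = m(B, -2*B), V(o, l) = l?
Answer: -1/93 ≈ -0.010753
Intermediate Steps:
m(E, W) = -2*W
G(B) = 4*B (G(B) = -(-4)*B = 4*B)
1/(G(V(0, 5)) - 113) = 1/(4*5 - 113) = 1/(20 - 113) = 1/(-93) = -1/93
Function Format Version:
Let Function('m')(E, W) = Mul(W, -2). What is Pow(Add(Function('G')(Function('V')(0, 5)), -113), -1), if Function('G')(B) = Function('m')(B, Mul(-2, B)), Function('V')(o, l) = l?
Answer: Rational(-1, 93) ≈ -0.010753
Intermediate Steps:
Function('m')(E, W) = Mul(-2, W)
Function('G')(B) = Mul(4, B) (Function('G')(B) = Mul(-2, Mul(-2, B)) = Mul(4, B))
Pow(Add(Function('G')(Function('V')(0, 5)), -113), -1) = Pow(Add(Mul(4, 5), -113), -1) = Pow(Add(20, -113), -1) = Pow(-93, -1) = Rational(-1, 93)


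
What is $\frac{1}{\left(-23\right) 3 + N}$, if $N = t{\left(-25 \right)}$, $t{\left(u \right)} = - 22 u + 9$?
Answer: $\frac{1}{490} \approx 0.0020408$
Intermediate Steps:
$t{\left(u \right)} = 9 - 22 u$
$N = 559$ ($N = 9 - -550 = 9 + 550 = 559$)
$\frac{1}{\left(-23\right) 3 + N} = \frac{1}{\left(-23\right) 3 + 559} = \frac{1}{-69 + 559} = \frac{1}{490}$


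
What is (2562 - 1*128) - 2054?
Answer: 380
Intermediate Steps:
(2562 - 1*128) - 2054 = (2562 - 128) - 2054 = 2434 - 2054 = 380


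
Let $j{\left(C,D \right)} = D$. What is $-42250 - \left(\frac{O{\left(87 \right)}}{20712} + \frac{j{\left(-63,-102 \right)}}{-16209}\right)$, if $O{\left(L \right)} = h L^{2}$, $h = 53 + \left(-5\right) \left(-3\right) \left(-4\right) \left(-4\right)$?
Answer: $- \frac{1580017025053}{37302312} \approx -42357.0$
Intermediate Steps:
$h = 293$ ($h = 53 + 15 \left(-4\right) \left(-4\right) = 53 - -240 = 53 + 240 = 293$)
$O{\left(L \right)} = 293 L^{2}$
$-42250 - \left(\frac{O{\left(87 \right)}}{20712} + \frac{j{\left(-63,-102 \right)}}{-16209}\right) = -42250 - \left(\frac{293 \cdot 87^{2}}{20712} - \frac{102}{-16209}\right) = -42250 - \left(293 \cdot 7569 \cdot \frac{1}{20712} - - \frac{34}{5403}\right) = -42250 - \left(2217717 \cdot \frac{1}{20712} + \frac{34}{5403}\right) = -42250 - \left(\frac{739239}{6904} + \frac{34}{5403}\right) = -42250 - \frac{3994343053}{37302312} = - \frac{1580017025053}{37302312}$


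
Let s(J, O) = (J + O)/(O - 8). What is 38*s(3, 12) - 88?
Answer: 109/2 ≈ 54.500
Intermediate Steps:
s(J, O) = (J + O)/(-8 + O)
38*s(3, 12) - 88 = 38*((3 + 12)/(-8 + 12)) - 88 = 38*(15/4) - 88 = 285/2 - 88 = 109/2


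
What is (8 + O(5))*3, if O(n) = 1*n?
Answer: 39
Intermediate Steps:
O(n) = n
(8 + O(5))*3 = (8 + 5)*3 = 13*3 = 39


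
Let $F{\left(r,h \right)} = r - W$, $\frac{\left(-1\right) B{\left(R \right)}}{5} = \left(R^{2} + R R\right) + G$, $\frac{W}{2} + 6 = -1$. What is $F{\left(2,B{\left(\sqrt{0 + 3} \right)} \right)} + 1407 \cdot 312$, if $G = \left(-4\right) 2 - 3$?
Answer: $439000$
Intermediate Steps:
$W = -14$ ($W = -12 + 2 \left(-1\right) = -12 - 2 = -14$)
$G = -11$ ($G = -8 - 3 = -11$)
$B{\left(R \right)} = 55 - 10 R^{2}$ ($B{\left(R \right)} = - 5 \left(\left(R^{2} + R R\right) - 11\right) = - 5 \left(\left(R^{2} + R^{2}\right) - 11\right) = - 5 \left(2 R^{2} - 11\right) = - 5 \left(-11 + 2 R^{2}\right) = 55 - 10 R^{2}$)
$F{\left(r,h \right)} = 14 + r$ ($F{\left(r,h \right)} = r - -14 = r + 14 = 14 + r$)
$F{\left(2,B{\left(\sqrt{0 + 3} \right)} \right)} + 1407 \cdot 312 = \left(14 + 2\right) + 1407 \cdot 312 = 16 + 438984 = 439000$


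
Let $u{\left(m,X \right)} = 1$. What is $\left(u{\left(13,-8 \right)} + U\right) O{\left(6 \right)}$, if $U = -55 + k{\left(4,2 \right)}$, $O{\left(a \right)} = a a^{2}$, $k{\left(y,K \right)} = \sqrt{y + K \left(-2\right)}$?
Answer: $-11664$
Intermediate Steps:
$k{\left(y,K \right)} = \sqrt{y - 2 K}$
$O{\left(a \right)} = a^{3}$
$U = -55$ ($U = -55 + \sqrt{4 - 4} = -55 + \sqrt{0} = -55 + 0 = -55$)
$\left(u{\left(13,-8 \right)} + U\right) O{\left(6 \right)} = \left(1 - 55\right) 6^{3} = \left(-54\right) 216 = -11664$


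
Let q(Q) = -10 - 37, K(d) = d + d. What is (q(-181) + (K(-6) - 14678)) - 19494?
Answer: -34231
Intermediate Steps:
K(d) = 2*d
q(Q) = -47
(q(-181) + (K(-6) - 14678)) - 19494 = (-47 + (2*(-6) - 14678)) - 19494 = (-47 + (-12 - 14678)) - 19494 = (-47 - 14690) - 19494 = -14737 - 19494 = -34231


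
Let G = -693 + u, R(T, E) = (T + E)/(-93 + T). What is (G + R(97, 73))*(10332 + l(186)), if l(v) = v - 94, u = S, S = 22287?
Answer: 225538876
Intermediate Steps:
R(T, E) = (E + T)/(-93 + T)
u = 22287
l(v) = -94 + v
G = 21594 (G = -693 + 22287 = 21594)
(G + R(97, 73))*(10332 + l(186)) = (21594 + (73 + 97)/(-93 + 97))*(10332 + (-94 + 186)) = (21594 + 170/4)*(10332 + 92) = (21594 + (¼)*170)*10424 = (21594 + 85/2)*10424 = (43273/2)*10424 = 225538876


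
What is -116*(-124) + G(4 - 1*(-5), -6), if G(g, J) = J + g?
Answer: 14387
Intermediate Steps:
-116*(-124) + G(4 - 1*(-5), -6) = -116*(-124) + (-6 + (4 - 1*(-5))) = 14384 + (-6 + (4 + 5)) = 14384 + (-6 + 9) = 14384 + 3 = 14387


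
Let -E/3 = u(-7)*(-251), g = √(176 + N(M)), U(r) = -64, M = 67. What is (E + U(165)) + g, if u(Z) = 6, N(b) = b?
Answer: 4454 + 9*√3 ≈ 4469.6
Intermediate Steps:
g = 9*√3 (g = √(176 + 67) = √243 = 9*√3 ≈ 15.588)
E = 4518 (E = -18*(-251) = -3*(-1506) = 4518)
(E + U(165)) + g = (4518 - 64) + 9*√3 = 4454 + 9*√3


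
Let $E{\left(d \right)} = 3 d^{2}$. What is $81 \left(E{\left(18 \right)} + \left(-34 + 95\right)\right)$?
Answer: $83673$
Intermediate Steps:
$81 \left(E{\left(18 \right)} + \left(-34 + 95\right)\right) = 81 \left(3 \cdot 18^{2} + \left(-34 + 95\right)\right) = 81 \left(3 \cdot 324 + 61\right) = 81 \left(972 + 61\right) = 81 \cdot 1033 = 83673$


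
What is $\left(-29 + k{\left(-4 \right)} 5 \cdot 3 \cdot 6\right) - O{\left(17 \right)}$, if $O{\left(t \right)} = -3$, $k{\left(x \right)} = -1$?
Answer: $-116$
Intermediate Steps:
$\left(-29 + k{\left(-4 \right)} 5 \cdot 3 \cdot 6\right) - O{\left(17 \right)} = \left(-29 - 5 \cdot 3 \cdot 6\right) - -3 = \left(-29 - 15 \cdot 6\right) + 3 = \left(-29 - 90\right) + 3 = -119 + 3 = -116$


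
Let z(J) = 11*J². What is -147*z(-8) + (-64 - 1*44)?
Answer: -103596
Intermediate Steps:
-147*z(-8) + (-64 - 1*44) = -1617*(-8)² + (-64 - 1*44) = -1617*64 + (-64 - 44) = -147*704 - 108 = -103488 - 108 = -103596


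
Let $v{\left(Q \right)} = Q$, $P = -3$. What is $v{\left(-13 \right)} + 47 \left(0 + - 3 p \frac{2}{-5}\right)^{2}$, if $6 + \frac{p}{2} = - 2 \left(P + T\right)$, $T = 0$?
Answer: $-13$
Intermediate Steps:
$p = 0$ ($p = -12 + 2 \left(- 2 \left(-3 + 0\right)\right) = -12 + 2 \left(\left(-2\right) \left(-3\right)\right) = -12 + 2 \cdot 6 = -12 + 12 = 0$)
$v{\left(-13 \right)} + 47 \left(0 + - 3 p \frac{2}{-5}\right)^{2} = -13 + 47 \left(0 + \left(-3\right) 0 \frac{2}{-5}\right)^{2} = -13 + 47 \left(0 + 0 \cdot 2 \left(- \frac{1}{5}\right)\right)^{2} = -13 + 47 \left(0 + 0 \left(- \frac{2}{5}\right)\right)^{2} = -13 + 47 \left(0 + 0\right)^{2} = -13 + 47 \cdot 0^{2} = -13 + 47 \cdot 0 = -13 + 0 = -13$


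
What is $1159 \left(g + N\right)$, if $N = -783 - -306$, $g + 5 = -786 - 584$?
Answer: $-2146468$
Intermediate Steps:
$g = -1375$ ($g = -5 - 1370 = -1375$)
$N = -477$ ($N = -783 + 306 = -477$)
$1159 \left(g + N\right) = 1159 \left(-1375 - 477\right) = 1159 \left(-1852\right) = -2146468$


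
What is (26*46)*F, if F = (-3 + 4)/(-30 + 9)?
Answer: -1196/21 ≈ -56.952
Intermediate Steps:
F = -1/21 (F = 1/(-21) = 1*(-1/21) = -1/21 ≈ -0.047619)
(26*46)*F = (26*46)*(-1/21) = 1196*(-1/21) = -1196/21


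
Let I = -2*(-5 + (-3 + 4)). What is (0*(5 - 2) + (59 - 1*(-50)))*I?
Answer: 872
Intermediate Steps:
I = 8 (I = -2*(-5 + 1) = -2*(-4) = 8)
(0*(5 - 2) + (59 - 1*(-50)))*I = (0*(5 - 2) + (59 - 1*(-50)))*8 = (0*3 + (59 + 50))*8 = (0 + 109)*8 = 109*8 = 872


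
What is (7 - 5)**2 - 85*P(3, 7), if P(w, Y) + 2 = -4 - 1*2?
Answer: 684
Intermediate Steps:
P(w, Y) = -8 (P(w, Y) = -2 + (-4 - 1*2) = -2 + (-4 - 2) = -2 - 6 = -8)
(7 - 5)**2 - 85*P(3, 7) = (7 - 5)**2 - 85*(-8) = 2**2 + 680 = 4 + 680 = 684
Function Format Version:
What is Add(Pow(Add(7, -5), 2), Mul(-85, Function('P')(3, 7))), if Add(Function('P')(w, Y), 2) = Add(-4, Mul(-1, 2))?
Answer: 684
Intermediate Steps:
Function('P')(w, Y) = -8 (Function('P')(w, Y) = Add(-2, Add(-4, Mul(-1, 2))) = Add(-2, Add(-4, -2)) = Add(-2, -6) = -8)
Add(Pow(Add(7, -5), 2), Mul(-85, Function('P')(3, 7))) = Add(Pow(Add(7, -5), 2), Mul(-85, -8)) = Add(Pow(2, 2), 680) = Add(4, 680) = 684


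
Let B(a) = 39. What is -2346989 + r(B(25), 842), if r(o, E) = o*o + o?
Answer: -2345429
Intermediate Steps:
r(o, E) = o + o**2 (r(o, E) = o**2 + o = o + o**2)
-2346989 + r(B(25), 842) = -2346989 + 39*(1 + 39) = -2346989 + 39*40 = -2346989 + 1560 = -2345429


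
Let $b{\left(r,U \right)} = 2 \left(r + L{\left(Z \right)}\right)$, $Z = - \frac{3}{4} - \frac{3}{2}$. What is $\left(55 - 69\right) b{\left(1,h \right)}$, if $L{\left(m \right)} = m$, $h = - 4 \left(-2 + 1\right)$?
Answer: $35$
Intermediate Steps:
$h = 4$ ($h = \left(-4\right) \left(-1\right) = 4$)
$Z = - \frac{9}{4}$ ($Z = \left(-3\right) \frac{1}{4} - \frac{3}{2} = - \frac{3}{4} - \frac{3}{2} = - \frac{9}{4} \approx -2.25$)
$b{\left(r,U \right)} = - \frac{9}{2} + 2 r$ ($b{\left(r,U \right)} = 2 \left(r - \frac{9}{4}\right) = 2 \left(- \frac{9}{4} + r\right) = - \frac{9}{2} + 2 r$)
$\left(55 - 69\right) b{\left(1,h \right)} = \left(55 - 69\right) \left(- \frac{9}{2} + 2 \cdot 1\right) = \left(55 - 69\right) \left(- \frac{9}{2} + 2\right) = \left(-14\right) \left(- \frac{5}{2}\right) = 35$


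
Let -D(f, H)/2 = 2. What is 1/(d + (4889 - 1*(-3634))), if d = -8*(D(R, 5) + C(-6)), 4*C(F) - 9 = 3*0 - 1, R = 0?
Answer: 1/8539 ≈ 0.00011711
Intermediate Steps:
D(f, H) = -4 (D(f, H) = -2*2 = -4)
C(F) = 2 (C(F) = 9/4 + (3*0 - 1)/4 = 9/4 + (0 - 1)/4 = 9/4 + (¼)*(-1) = 9/4 - ¼ = 2)
d = 16 (d = -8*(-4 + 2) = -8*(-2) = 16)
1/(d + (4889 - 1*(-3634))) = 1/(16 + (4889 - 1*(-3634))) = 1/(16 + (4889 + 3634)) = 1/(16 + 8523) = 1/8539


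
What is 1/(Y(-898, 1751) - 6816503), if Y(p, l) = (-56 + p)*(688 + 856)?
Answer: -1/8289479 ≈ -1.2063e-7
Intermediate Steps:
Y(p, l) = -86464 + 1544*p (Y(p, l) = (-56 + p)*1544 = -86464 + 1544*p)
1/(Y(-898, 1751) - 6816503) = 1/((-86464 + 1544*(-898)) - 6816503) = 1/((-86464 - 1386512) - 6816503) = 1/(-1472976 - 6816503) = 1/(-8289479) = -1/8289479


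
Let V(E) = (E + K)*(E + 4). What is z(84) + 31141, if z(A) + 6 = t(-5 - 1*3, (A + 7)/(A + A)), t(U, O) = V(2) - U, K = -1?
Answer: 31149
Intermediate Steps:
V(E) = (-1 + E)*(4 + E) (V(E) = (E - 1)*(E + 4) = (-1 + E)*(4 + E))
t(U, O) = 6 - U (t(U, O) = (-4 + 2**2 + 3*2) - U = (-4 + 4 + 6) - U = 6 - U)
z(A) = 8 (z(A) = -6 + (6 - (-5 - 1*3)) = -6 + (6 - (-5 - 3)) = -6 + (6 - 1*(-8)) = -6 + (6 + 8) = -6 + 14 = 8)
z(84) + 31141 = 8 + 31141 = 31149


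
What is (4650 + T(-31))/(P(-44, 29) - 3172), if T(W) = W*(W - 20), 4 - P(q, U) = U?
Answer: -6231/3197 ≈ -1.9490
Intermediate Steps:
P(q, U) = 4 - U
T(W) = W*(-20 + W)
(4650 + T(-31))/(P(-44, 29) - 3172) = (4650 - 31*(-20 - 31))/((4 - 1*29) - 3172) = (4650 - 31*(-51))/((4 - 29) - 3172) = (4650 + 1581)/(-25 - 3172) = 6231/(-3197) = 6231*(-1/3197) = -6231/3197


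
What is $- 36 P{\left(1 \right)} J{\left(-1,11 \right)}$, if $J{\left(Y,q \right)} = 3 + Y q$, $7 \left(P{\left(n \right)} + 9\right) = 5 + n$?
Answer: $- \frac{16416}{7} \approx -2345.1$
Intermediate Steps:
$P{\left(n \right)} = - \frac{58}{7} + \frac{n}{7}$ ($P{\left(n \right)} = -9 + \frac{5 + n}{7} = -9 + \left(\frac{5}{7} + \frac{n}{7}\right) = - \frac{58}{7} + \frac{n}{7}$)
$- 36 P{\left(1 \right)} J{\left(-1,11 \right)} = - 36 \left(- \frac{58}{7} + \frac{1}{7} \cdot 1\right) \left(3 - 11\right) = - 36 \left(- \frac{58}{7} + \frac{1}{7}\right) \left(3 - 11\right) = \left(-36\right) \left(- \frac{57}{7}\right) \left(-8\right) = \frac{2052}{7} \left(-8\right) = - \frac{16416}{7}$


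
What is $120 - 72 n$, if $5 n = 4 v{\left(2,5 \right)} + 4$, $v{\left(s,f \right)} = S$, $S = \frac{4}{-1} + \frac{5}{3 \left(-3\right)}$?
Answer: $\frac{1624}{5} \approx 324.8$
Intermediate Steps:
$S = - \frac{41}{9}$ ($S = 4 \left(-1\right) + \frac{5}{-9} = -4 + 5 \left(- \frac{1}{9}\right) = -4 - \frac{5}{9} = - \frac{41}{9} \approx -4.5556$)
$v{\left(s,f \right)} = - \frac{41}{9}$
$n = - \frac{128}{45}$ ($n = \frac{4 \left(- \frac{41}{9}\right) + 4}{5} = \frac{- \frac{164}{9} + 4}{5} = \frac{1}{5} \left(- \frac{128}{9}\right) = - \frac{128}{45} \approx -2.8444$)
$120 - 72 n = 120 - - \frac{1024}{5} = 120 + \frac{1024}{5} = \frac{1624}{5}$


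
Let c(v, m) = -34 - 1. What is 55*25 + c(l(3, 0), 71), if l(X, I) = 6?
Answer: 1340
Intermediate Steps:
c(v, m) = -35
55*25 + c(l(3, 0), 71) = 55*25 - 35 = 1375 - 35 = 1340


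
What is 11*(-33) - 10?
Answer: -373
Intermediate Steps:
11*(-33) - 10 = -363 - 10 = -373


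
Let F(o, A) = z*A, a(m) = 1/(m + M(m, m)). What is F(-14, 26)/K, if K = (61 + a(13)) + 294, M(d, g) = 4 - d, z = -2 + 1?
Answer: -104/1421 ≈ -0.073188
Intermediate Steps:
z = -1
a(m) = ¼ (a(m) = 1/(m + (4 - m)) = 1/4 = ¼)
F(o, A) = -A
K = 1421/4 (K = (61 + ¼) + 294 = 245/4 + 294 = 1421/4 ≈ 355.25)
F(-14, 26)/K = (-1*26)/(1421/4) = -26*4/1421 = -104/1421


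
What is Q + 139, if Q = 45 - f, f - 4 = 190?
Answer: -10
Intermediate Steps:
f = 194 (f = 4 + 190 = 194)
Q = -149 (Q = 45 - 1*194 = 45 - 194 = -149)
Q + 139 = -149 + 139 = -10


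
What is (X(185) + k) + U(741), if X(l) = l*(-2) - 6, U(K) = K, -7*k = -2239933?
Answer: 2242488/7 ≈ 3.2036e+5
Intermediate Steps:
k = 2239933/7 (k = -⅐*(-2239933) = 2239933/7 ≈ 3.1999e+5)
X(l) = -6 - 2*l (X(l) = -2*l - 6 = -6 - 2*l)
(X(185) + k) + U(741) = ((-6 - 2*185) + 2239933/7) + 741 = ((-6 - 370) + 2239933/7) + 741 = (-376 + 2239933/7) + 741 = 2237301/7 + 741 = 2242488/7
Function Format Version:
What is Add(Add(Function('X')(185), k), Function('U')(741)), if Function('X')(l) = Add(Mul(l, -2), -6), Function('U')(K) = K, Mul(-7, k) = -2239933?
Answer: Rational(2242488, 7) ≈ 3.2036e+5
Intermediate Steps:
k = Rational(2239933, 7) (k = Mul(Rational(-1, 7), -2239933) = Rational(2239933, 7) ≈ 3.1999e+5)
Function('X')(l) = Add(-6, Mul(-2, l)) (Function('X')(l) = Add(Mul(-2, l), -6) = Add(-6, Mul(-2, l)))
Add(Add(Function('X')(185), k), Function('U')(741)) = Add(Add(Add(-6, Mul(-2, 185)), Rational(2239933, 7)), 741) = Add(Add(Add(-6, -370), Rational(2239933, 7)), 741) = Add(Add(-376, Rational(2239933, 7)), 741) = Add(Rational(2237301, 7), 741) = Rational(2242488, 7)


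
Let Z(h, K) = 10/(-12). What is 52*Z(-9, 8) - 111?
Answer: -463/3 ≈ -154.33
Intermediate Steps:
Z(h, K) = -⅚ (Z(h, K) = 10*(-1/12) = -⅚)
52*Z(-9, 8) - 111 = 52*(-⅚) - 111 = -130/3 - 111 = -463/3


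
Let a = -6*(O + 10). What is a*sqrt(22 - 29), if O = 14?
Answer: -144*I*sqrt(7) ≈ -380.99*I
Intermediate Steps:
a = -144 (a = -6*(14 + 10) = -6*24 = -144)
a*sqrt(22 - 29) = -144*sqrt(22 - 29) = -144*I*sqrt(7)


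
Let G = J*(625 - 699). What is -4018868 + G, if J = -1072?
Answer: -3939540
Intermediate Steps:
G = 79328 (G = -1072*(625 - 699) = -1072*(-74) = 79328)
-4018868 + G = -4018868 + 79328 = -3939540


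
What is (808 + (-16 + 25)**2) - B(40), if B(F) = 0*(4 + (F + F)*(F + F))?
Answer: 889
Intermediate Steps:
B(F) = 0 (B(F) = 0*(4 + (2*F)*(2*F)) = 0*(4 + 4*F**2) = 0)
(808 + (-16 + 25)**2) - B(40) = (808 + (-16 + 25)**2) - 1*0 = (808 + 9**2) + 0 = (808 + 81) + 0 = 889 + 0 = 889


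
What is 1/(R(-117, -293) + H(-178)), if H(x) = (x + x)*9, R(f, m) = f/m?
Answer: -293/938655 ≈ -0.00031215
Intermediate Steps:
H(x) = 18*x (H(x) = (2*x)*9 = 18*x)
1/(R(-117, -293) + H(-178)) = 1/(-117/(-293) + 18*(-178)) = 1/(-117*(-1/293) - 3204) = 1/(117/293 - 3204) = 1/(-938655/293) = -293/938655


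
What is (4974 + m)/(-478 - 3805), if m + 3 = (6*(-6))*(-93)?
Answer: -8319/4283 ≈ -1.9423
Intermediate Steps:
m = 3345 (m = -3 + (6*(-6))*(-93) = -3 - 36*(-93) = -3 + 3348 = 3345)
(4974 + m)/(-478 - 3805) = (4974 + 3345)/(-478 - 3805) = 8319/(-4283) = 8319*(-1/4283) = -8319/4283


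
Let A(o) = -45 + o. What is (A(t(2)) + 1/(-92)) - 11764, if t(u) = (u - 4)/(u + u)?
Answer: -1086475/92 ≈ -11810.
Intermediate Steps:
t(u) = (-4 + u)/(2*u) (t(u) = (-4 + u)/((2*u)) = (-4 + u)*(1/(2*u)) = (-4 + u)/(2*u))
(A(t(2)) + 1/(-92)) - 11764 = ((-45 + (1/2)*(-4 + 2)/2) + 1/(-92)) - 11764 = ((-45 + (1/2)*(1/2)*(-2)) - 1/92) - 11764 = ((-45 - 1/2) - 1/92) - 11764 = (-91/2 - 1/92) - 11764 = -4187/92 - 11764 = -1086475/92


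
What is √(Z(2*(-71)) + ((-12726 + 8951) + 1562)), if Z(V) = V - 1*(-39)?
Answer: 2*I*√579 ≈ 48.125*I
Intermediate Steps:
Z(V) = 39 + V (Z(V) = V + 39 = 39 + V)
√(Z(2*(-71)) + ((-12726 + 8951) + 1562)) = √((39 + 2*(-71)) + ((-12726 + 8951) + 1562)) = √((39 - 142) + (-3775 + 1562)) = √(-103 - 2213) = √(-2316) = 2*I*√579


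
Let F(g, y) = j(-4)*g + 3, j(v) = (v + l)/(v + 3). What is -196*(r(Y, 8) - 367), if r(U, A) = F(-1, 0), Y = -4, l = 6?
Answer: 70952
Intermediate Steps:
j(v) = (6 + v)/(3 + v) (j(v) = (v + 6)/(v + 3) = (6 + v)/(3 + v))
F(g, y) = 3 - 2*g (F(g, y) = ((6 - 4)/(3 - 4))*g + 3 = (2/(-1))*g + 3 = (-1*2)*g + 3 = -2*g + 3 = 3 - 2*g)
r(U, A) = 5 (r(U, A) = 3 - 2*(-1) = 3 + 2 = 5)
-196*(r(Y, 8) - 367) = -196*(5 - 367) = -196*(-362) = 70952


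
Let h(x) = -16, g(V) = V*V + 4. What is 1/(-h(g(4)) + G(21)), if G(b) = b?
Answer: 1/37 ≈ 0.027027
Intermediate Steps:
g(V) = 4 + V² (g(V) = V² + 4 = 4 + V²)
1/(-h(g(4)) + G(21)) = 1/(-1*(-16) + 21) = 1/(16 + 21) = 1/37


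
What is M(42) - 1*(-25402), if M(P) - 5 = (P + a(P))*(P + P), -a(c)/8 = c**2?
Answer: -1156473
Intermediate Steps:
a(c) = -8*c**2
M(P) = 5 + 2*P*(P - 8*P**2) (M(P) = 5 + (P - 8*P**2)*(P + P) = 5 + (P - 8*P**2)*(2*P) = 5 + 2*P*(P - 8*P**2))
M(42) - 1*(-25402) = (5 - 16*42**3 + 2*42**2) - 1*(-25402) = (5 - 16*74088 + 2*1764) + 25402 = (5 - 1185408 + 3528) + 25402 = -1181875 + 25402 = -1156473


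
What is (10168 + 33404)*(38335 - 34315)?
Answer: 175159440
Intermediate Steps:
(10168 + 33404)*(38335 - 34315) = 43572*4020 = 175159440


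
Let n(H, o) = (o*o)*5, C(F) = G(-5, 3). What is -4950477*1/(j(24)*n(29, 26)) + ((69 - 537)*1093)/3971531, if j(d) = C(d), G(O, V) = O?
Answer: 19652328114687/67118873900 ≈ 292.80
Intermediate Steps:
C(F) = -5
j(d) = -5
n(H, o) = 5*o² (n(H, o) = o²*5 = 5*o²)
-4950477*1/(j(24)*n(29, 26)) + ((69 - 537)*1093)/3971531 = -4950477/((5*26²)*(-5)) + ((69 - 537)*1093)/3971531 = -4950477/((5*676)*(-5)) - 468*1093*(1/3971531) = -4950477/(3380*(-5)) - 511524*1/3971531 = -4950477/(-16900) - 511524/3971531 = -4950477*(-1/16900) - 511524/3971531 = 4950477/16900 - 511524/3971531 = 19652328114687/67118873900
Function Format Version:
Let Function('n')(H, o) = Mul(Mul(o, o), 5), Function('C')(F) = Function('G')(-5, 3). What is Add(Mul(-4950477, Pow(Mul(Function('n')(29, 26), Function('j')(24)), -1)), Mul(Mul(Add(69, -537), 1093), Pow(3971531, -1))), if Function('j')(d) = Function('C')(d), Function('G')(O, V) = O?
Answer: Rational(19652328114687, 67118873900) ≈ 292.80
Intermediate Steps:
Function('C')(F) = -5
Function('j')(d) = -5
Function('n')(H, o) = Mul(5, Pow(o, 2)) (Function('n')(H, o) = Mul(Pow(o, 2), 5) = Mul(5, Pow(o, 2)))
Add(Mul(-4950477, Pow(Mul(Function('n')(29, 26), Function('j')(24)), -1)), Mul(Mul(Add(69, -537), 1093), Pow(3971531, -1))) = Add(Mul(-4950477, Pow(Mul(Mul(5, Pow(26, 2)), -5), -1)), Mul(Mul(Add(69, -537), 1093), Pow(3971531, -1))) = Add(Mul(-4950477, Pow(Mul(Mul(5, 676), -5), -1)), Mul(Mul(-468, 1093), Rational(1, 3971531))) = Add(Mul(-4950477, Pow(Mul(3380, -5), -1)), Mul(-511524, Rational(1, 3971531))) = Add(Mul(-4950477, Pow(-16900, -1)), Rational(-511524, 3971531)) = Add(Mul(-4950477, Rational(-1, 16900)), Rational(-511524, 3971531)) = Add(Rational(4950477, 16900), Rational(-511524, 3971531)) = Rational(19652328114687, 67118873900)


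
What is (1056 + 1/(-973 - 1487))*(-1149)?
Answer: -994941697/820 ≈ -1.2133e+6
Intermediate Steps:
(1056 + 1/(-973 - 1487))*(-1149) = (1056 + 1/(-2460))*(-1149) = (1056 - 1/2460)*(-1149) = (2597759/2460)*(-1149) = -994941697/820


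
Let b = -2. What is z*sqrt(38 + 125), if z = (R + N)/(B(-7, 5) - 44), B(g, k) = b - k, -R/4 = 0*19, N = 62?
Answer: -62*sqrt(163)/51 ≈ -15.521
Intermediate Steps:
R = 0 (R = -0*19 = -4*0 = 0)
B(g, k) = -2 - k
z = -62/51 (z = (0 + 62)/((-2 - 1*5) - 44) = 62/((-2 - 5) - 44) = 62/(-7 - 44) = 62/(-51) = 62*(-1/51) = -62/51 ≈ -1.2157)
z*sqrt(38 + 125) = -62*sqrt(38 + 125)/51 = -62*sqrt(163)/51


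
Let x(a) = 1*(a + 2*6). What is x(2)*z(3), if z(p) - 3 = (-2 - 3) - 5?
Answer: -98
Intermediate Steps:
x(a) = 12 + a (x(a) = 1*(a + 12) = 1*(12 + a) = 12 + a)
z(p) = -7 (z(p) = 3 + ((-2 - 3) - 5) = 3 + (-5 - 5) = 3 - 10 = -7)
x(2)*z(3) = (12 + 2)*(-7) = 14*(-7) = -98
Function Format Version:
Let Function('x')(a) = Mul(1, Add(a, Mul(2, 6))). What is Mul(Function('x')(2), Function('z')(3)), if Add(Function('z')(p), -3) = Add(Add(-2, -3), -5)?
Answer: -98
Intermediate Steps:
Function('x')(a) = Add(12, a) (Function('x')(a) = Mul(1, Add(a, 12)) = Mul(1, Add(12, a)) = Add(12, a))
Function('z')(p) = -7 (Function('z')(p) = Add(3, Add(Add(-2, -3), -5)) = Add(3, Add(-5, -5)) = Add(3, -10) = -7)
Mul(Function('x')(2), Function('z')(3)) = Mul(Add(12, 2), -7) = Mul(14, -7) = -98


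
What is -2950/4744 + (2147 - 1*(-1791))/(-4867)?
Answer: -16519761/11544524 ≈ -1.4310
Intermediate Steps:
-2950/4744 + (2147 - 1*(-1791))/(-4867) = -2950*1/4744 + (2147 + 1791)*(-1/4867) = -1475/2372 + 3938*(-1/4867) = -1475/2372 - 3938/4867 = -16519761/11544524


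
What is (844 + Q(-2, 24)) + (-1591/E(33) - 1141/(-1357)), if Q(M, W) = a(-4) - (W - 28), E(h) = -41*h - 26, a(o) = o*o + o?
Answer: 1613053006/1871303 ≈ 861.99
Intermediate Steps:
a(o) = o + o² (a(o) = o² + o = o + o²)
E(h) = -26 - 41*h
Q(M, W) = 40 - W (Q(M, W) = -4*(1 - 4) - (W - 28) = -4*(-3) - (-28 + W) = 12 + (28 - W) = 40 - W)
(844 + Q(-2, 24)) + (-1591/E(33) - 1141/(-1357)) = (844 + (40 - 1*24)) + (-1591/(-26 - 41*33) - 1141/(-1357)) = (844 + (40 - 24)) + (-1591/(-26 - 1353) - 1141*(-1/1357)) = (844 + 16) + (-1591/(-1379) + 1141/1357) = 860 + (-1591*(-1/1379) + 1141/1357) = 860 + (1591/1379 + 1141/1357) = 860 + 3732426/1871303 = 1613053006/1871303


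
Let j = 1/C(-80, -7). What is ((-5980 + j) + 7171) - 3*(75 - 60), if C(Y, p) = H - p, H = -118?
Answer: 127205/111 ≈ 1146.0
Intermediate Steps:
C(Y, p) = -118 - p
j = -1/111 (j = 1/(-118 - 1*(-7)) = 1/(-118 + 7) = 1/(-111) = -1/111 ≈ -0.0090090)
((-5980 + j) + 7171) - 3*(75 - 60) = ((-5980 - 1/111) + 7171) - 3*(75 - 60) = (-663781/111 + 7171) - 3*15 = 132200/111 - 1*45 = 132200/111 - 45 = 127205/111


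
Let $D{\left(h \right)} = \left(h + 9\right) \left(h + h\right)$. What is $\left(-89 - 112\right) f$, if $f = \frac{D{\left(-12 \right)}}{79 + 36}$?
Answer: $- \frac{14472}{115} \approx -125.84$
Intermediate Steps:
$D{\left(h \right)} = 2 h \left(9 + h\right)$ ($D{\left(h \right)} = \left(9 + h\right) 2 h = 2 h \left(9 + h\right)$)
$f = \frac{72}{115}$ ($f = \frac{2 \left(-12\right) \left(9 - 12\right)}{79 + 36} = \frac{2 \left(-12\right) \left(-3\right)}{115} = 72 \cdot \frac{1}{115} = \frac{72}{115} \approx 0.62609$)
$\left(-89 - 112\right) f = \left(-89 - 112\right) \frac{72}{115} = \left(-201\right) \frac{72}{115} = - \frac{14472}{115}$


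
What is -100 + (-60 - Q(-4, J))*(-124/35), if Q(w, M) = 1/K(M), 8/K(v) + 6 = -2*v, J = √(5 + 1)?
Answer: 3847/35 - 31*√6/35 ≈ 107.74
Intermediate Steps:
J = √6 ≈ 2.4495
K(v) = 8/(-6 - 2*v)
Q(w, M) = -¾ - M/4 (Q(w, M) = 1/(-4/(3 + M)) = -¾ - M/4)
-100 + (-60 - Q(-4, J))*(-124/35) = -100 + (-60 - (-¾ - √6/4))*(-124/35) = -100 + (-60 + (¾ + √6/4))*(-124*1/35) = -100 + (-237/4 + √6/4)*(-124/35) = -100 + (7347/35 - 31*√6/35) = 3847/35 - 31*√6/35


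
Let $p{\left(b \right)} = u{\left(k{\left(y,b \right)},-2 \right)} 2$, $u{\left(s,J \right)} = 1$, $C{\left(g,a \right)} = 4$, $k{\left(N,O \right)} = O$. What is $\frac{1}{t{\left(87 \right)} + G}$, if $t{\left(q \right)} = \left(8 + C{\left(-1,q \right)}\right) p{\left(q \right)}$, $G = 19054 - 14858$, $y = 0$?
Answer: $\frac{1}{4220} \approx 0.00023697$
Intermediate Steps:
$G = 4196$ ($G = 19054 - 14858 = 4196$)
$p{\left(b \right)} = 2$ ($p{\left(b \right)} = 1 \cdot 2 = 2$)
$t{\left(q \right)} = 24$ ($t{\left(q \right)} = \left(8 + 4\right) 2 = 12 \cdot 2 = 24$)
$\frac{1}{t{\left(87 \right)} + G} = \frac{1}{24 + 4196} = \frac{1}{4220}$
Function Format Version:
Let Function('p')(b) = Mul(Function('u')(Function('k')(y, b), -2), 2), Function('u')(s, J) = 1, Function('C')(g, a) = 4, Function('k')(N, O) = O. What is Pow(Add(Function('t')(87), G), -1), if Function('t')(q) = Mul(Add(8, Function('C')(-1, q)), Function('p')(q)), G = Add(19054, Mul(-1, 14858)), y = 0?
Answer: Rational(1, 4220) ≈ 0.00023697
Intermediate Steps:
G = 4196 (G = Add(19054, -14858) = 4196)
Function('p')(b) = 2 (Function('p')(b) = Mul(1, 2) = 2)
Function('t')(q) = 24 (Function('t')(q) = Mul(Add(8, 4), 2) = Mul(12, 2) = 24)
Pow(Add(Function('t')(87), G), -1) = Pow(Add(24, 4196), -1) = Pow(4220, -1) = Rational(1, 4220)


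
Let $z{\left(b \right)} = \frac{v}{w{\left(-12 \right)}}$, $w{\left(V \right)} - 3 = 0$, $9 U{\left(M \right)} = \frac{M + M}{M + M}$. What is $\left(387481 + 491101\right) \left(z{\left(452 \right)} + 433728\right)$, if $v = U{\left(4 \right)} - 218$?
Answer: $\frac{10287048670490}{27} \approx 3.81 \cdot 10^{11}$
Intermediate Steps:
$U{\left(M \right)} = \frac{1}{9}$ ($U{\left(M \right)} = \frac{\left(M + M\right) \frac{1}{M + M}}{9} = \frac{2 M \frac{1}{2 M}}{9} = \frac{1}{9} \cdot 1 = \frac{1}{9}$)
$w{\left(V \right)} = 3$ ($w{\left(V \right)} = 3 + 0 = 3$)
$v = - \frac{1961}{9}$ ($v = \frac{1}{9} - 218 = - \frac{1961}{9} \approx -217.89$)
$z{\left(b \right)} = - \frac{1961}{27}$ ($z{\left(b \right)} = - \frac{1961}{9 \cdot 3} = \left(- \frac{1961}{9}\right) \frac{1}{3} = - \frac{1961}{27}$)
$\left(387481 + 491101\right) \left(z{\left(452 \right)} + 433728\right) = \left(387481 + 491101\right) \left(- \frac{1961}{27} + 433728\right) = 878582 \cdot \frac{11708695}{27} = \frac{10287048670490}{27}$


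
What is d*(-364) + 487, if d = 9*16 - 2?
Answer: -51201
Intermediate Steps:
d = 142 (d = 144 - 2 = 142)
d*(-364) + 487 = 142*(-364) + 487 = -51688 + 487 = -51201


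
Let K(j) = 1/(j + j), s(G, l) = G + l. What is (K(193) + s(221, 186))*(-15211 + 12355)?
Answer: -224343084/193 ≈ -1.1624e+6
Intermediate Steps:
K(j) = 1/(2*j)
(K(193) + s(221, 186))*(-15211 + 12355) = ((1/2)/193 + (221 + 186))*(-15211 + 12355) = ((1/2)*(1/193) + 407)*(-2856) = (1/386 + 407)*(-2856) = (157103/386)*(-2856) = -224343084/193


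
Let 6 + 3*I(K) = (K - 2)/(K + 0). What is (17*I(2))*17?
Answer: -578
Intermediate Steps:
I(K) = -2 + (-2 + K)/(3*K) (I(K) = -2 + ((K - 2)/(K + 0))/3 = -2 + ((-2 + K)/K)/3 = -2 + (-2 + K)/(3*K))
(17*I(2))*17 = (17*((⅓)*(-2 - 5*2)/2))*17 = (17*((⅓)*(½)*(-2 - 10)))*17 = (17*((⅓)*(½)*(-12)))*17 = (17*(-2))*17 = -34*17 = -578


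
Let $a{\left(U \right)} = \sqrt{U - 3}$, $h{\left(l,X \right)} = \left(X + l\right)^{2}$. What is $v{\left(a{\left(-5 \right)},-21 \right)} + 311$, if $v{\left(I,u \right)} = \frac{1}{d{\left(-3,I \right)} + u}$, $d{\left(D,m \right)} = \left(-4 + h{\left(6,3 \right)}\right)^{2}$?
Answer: $\frac{1837389}{5908} \approx 311.0$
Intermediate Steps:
$a{\left(U \right)} = \sqrt{-3 + U}$
$d{\left(D,m \right)} = 5929$ ($d{\left(D,m \right)} = \left(-4 + \left(3 + 6\right)^{2}\right)^{2} = \left(-4 + 9^{2}\right)^{2} = \left(-4 + 81\right)^{2} = 77^{2} = 5929$)
$v{\left(I,u \right)} = \frac{1}{5929 + u}$
$v{\left(a{\left(-5 \right)},-21 \right)} + 311 = \frac{1}{5929 - 21} + 311 = \frac{1}{5908} + 311 = \frac{1837389}{5908}$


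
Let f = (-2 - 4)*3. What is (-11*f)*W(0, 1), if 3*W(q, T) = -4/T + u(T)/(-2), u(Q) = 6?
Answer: -462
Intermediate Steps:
f = -18 (f = -6*3 = -18)
W(q, T) = -1 - 4/(3*T) (W(q, T) = (-4/T + 6/(-2))/3 = (-4/T + 6*(-1/2))/3 = (-4/T - 3)/3 = (-3 - 4/T)/3 = -1 - 4/(3*T))
(-11*f)*W(0, 1) = (-11*(-18))*((-4/3 - 1*1)/1) = 198*(1*(-4/3 - 1)) = 198*(1*(-7/3)) = 198*(-7/3) = -462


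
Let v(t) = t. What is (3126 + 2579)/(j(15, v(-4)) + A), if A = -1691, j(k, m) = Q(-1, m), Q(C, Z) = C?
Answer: -5705/1692 ≈ -3.3717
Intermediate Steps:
j(k, m) = -1
(3126 + 2579)/(j(15, v(-4)) + A) = (3126 + 2579)/(-1 - 1691) = 5705/(-1692) = 5705*(-1/1692) = -5705/1692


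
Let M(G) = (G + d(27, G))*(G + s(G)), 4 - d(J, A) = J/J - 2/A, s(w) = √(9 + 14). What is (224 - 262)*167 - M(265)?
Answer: -77368 - 71022*√23/265 ≈ -78653.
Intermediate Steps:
s(w) = √23
d(J, A) = 3 + 2/A (d(J, A) = 4 - (J/J - 2/A) = 4 - (1 - 2/A) = 4 + (-1 + 2/A) = 3 + 2/A)
M(G) = (G + √23)*(3 + G + 2/G) (M(G) = (G + (3 + 2/G))*(G + √23) = (3 + G + 2/G)*(G + √23) = (G + √23)*(3 + G + 2/G))
(224 - 262)*167 - M(265) = (224 - 262)*167 - (265*(2 + 265² + 3*265 + 265*√23) + √23*(2 + 3*265))/265 = -38*167 - (265*(2 + 70225 + 795 + 265*√23) + √23*(2 + 795))/265 = -6346 - (265*(71022 + 265*√23) + √23*797)/265 = -6346 - ((18820830 + 70225*√23) + 797*√23)/265 = -6346 - (18820830 + 71022*√23)/265 = -6346 - (71022 + 71022*√23/265) = -6346 + (-71022 - 71022*√23/265) = -77368 - 71022*√23/265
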